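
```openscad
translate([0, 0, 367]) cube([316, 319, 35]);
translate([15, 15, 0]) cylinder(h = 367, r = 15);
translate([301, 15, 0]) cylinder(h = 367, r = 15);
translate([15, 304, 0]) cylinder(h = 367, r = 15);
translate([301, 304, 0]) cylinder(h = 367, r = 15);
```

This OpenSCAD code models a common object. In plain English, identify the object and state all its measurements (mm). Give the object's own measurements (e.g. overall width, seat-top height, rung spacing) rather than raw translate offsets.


A simple wooden stool: a rectangular seat 316 mm (x) by 319 mm (y), 35 mm thick, top face at z = 402 mm, on four round legs, each 30 mm in diameter. The legs rest on z = 0, each leg's axis is inset half a diameter from the nearest pair of seat edges (so the leg's bounding box is flush with the corner).


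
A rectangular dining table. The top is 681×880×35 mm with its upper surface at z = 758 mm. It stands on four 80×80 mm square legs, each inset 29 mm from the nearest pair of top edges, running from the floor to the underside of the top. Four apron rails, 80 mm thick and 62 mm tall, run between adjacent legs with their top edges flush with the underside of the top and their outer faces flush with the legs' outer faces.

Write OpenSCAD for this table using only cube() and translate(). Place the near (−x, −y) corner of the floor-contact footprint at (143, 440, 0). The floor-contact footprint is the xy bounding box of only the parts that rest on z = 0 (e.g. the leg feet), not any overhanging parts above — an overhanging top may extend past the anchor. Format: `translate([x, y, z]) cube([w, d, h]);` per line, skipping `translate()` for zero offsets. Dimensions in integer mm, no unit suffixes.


translate([114, 411, 723]) cube([681, 880, 35]);
translate([143, 440, 0]) cube([80, 80, 723]);
translate([686, 440, 0]) cube([80, 80, 723]);
translate([143, 1182, 0]) cube([80, 80, 723]);
translate([686, 1182, 0]) cube([80, 80, 723]);
translate([223, 440, 661]) cube([463, 80, 62]);
translate([223, 1182, 661]) cube([463, 80, 62]);
translate([143, 520, 661]) cube([80, 662, 62]);
translate([686, 520, 661]) cube([80, 662, 62]);


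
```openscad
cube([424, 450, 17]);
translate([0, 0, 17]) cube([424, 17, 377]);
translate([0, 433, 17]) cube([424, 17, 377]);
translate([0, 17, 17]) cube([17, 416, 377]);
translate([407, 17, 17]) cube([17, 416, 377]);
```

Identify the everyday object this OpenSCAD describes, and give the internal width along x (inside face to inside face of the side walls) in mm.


An open box. The internal width is 390 mm.

A 424×450 base slab with four walls standing on it — an open box. The base is 424 mm wide and the walls are 17 mm thick, so the internal width is 424 − 2 × 17 = 390 mm.


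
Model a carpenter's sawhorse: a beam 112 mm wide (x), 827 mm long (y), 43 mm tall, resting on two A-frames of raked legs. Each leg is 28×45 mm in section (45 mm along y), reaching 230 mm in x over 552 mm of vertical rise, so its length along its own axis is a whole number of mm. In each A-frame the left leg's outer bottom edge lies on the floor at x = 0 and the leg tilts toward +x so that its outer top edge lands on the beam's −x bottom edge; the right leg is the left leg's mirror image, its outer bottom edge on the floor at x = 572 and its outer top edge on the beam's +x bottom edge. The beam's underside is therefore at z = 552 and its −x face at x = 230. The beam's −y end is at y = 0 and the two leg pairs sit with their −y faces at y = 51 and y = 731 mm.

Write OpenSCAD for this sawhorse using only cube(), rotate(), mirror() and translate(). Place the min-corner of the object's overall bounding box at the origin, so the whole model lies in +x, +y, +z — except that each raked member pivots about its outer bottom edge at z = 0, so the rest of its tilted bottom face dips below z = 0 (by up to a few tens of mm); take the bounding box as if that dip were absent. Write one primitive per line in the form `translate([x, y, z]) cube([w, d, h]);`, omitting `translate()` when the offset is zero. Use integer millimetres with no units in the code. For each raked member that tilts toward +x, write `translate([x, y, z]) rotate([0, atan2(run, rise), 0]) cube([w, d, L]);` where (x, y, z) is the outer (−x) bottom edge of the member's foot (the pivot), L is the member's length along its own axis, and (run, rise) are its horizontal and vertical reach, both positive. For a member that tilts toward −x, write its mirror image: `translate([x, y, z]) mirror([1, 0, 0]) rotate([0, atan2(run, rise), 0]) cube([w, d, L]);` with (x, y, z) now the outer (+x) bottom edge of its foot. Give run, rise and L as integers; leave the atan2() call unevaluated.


translate([230, 0, 552]) cube([112, 827, 43]);
translate([0, 51, 0]) rotate([0, atan2(230, 552), 0]) cube([28, 45, 598]);
translate([572, 51, 0]) mirror([1, 0, 0]) rotate([0, atan2(230, 552), 0]) cube([28, 45, 598]);
translate([0, 731, 0]) rotate([0, atan2(230, 552), 0]) cube([28, 45, 598]);
translate([572, 731, 0]) mirror([1, 0, 0]) rotate([0, atan2(230, 552), 0]) cube([28, 45, 598]);


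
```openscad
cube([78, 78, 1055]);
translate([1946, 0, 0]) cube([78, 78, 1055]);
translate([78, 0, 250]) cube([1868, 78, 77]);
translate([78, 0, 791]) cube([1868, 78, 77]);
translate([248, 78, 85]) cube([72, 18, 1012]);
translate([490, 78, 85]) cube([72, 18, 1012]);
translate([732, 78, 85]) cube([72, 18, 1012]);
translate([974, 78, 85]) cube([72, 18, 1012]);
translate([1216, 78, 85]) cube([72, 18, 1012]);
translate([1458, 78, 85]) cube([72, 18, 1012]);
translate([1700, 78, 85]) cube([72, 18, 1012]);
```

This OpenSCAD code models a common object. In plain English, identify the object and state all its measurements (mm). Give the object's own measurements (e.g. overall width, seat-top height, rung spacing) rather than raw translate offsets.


A fence section. Two 78×78 mm posts, 1055 mm tall, stand on the floor with a clear span of 1868 mm between their inner faces. Two horizontal rails of 78×77 mm section span the gap between the posts with their undersides at z = 250 mm and z = 791 mm, flush with the posts' −y face. 7 pickets, each 72 mm wide, 18 mm thick and 1012 mm tall, are fixed to the +y face of the rails with their bottoms at z = 85 mm, spaced across the span with a 170 mm gap after the −x post and between neighbouring pickets, with 174 mm left before the +x post.


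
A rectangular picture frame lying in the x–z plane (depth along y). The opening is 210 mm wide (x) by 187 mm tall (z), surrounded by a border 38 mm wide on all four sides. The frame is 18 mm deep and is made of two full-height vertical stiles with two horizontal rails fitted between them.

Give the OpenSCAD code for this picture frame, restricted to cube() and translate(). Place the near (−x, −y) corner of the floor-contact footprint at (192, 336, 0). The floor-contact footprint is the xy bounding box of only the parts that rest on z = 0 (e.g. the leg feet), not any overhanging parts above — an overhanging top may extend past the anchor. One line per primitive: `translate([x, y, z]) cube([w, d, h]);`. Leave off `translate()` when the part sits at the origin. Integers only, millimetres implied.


translate([192, 336, 0]) cube([38, 18, 263]);
translate([440, 336, 0]) cube([38, 18, 263]);
translate([230, 336, 0]) cube([210, 18, 38]);
translate([230, 336, 225]) cube([210, 18, 38]);


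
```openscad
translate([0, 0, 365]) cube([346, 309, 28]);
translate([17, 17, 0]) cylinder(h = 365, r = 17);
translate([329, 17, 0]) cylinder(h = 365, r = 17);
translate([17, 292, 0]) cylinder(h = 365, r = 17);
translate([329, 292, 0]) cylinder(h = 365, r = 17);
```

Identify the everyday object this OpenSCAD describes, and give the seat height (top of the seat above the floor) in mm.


A stool. The seat height is 393 mm.

A 346×309×28 slab at z = 365 on four corner cylinders — a stool. The seat top is 365 + 28 = 393 mm.


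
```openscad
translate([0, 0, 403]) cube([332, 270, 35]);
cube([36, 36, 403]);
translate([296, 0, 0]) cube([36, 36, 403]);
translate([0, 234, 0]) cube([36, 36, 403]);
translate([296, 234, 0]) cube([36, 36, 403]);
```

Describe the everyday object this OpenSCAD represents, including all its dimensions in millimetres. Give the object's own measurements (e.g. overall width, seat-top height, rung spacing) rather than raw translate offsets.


A four-legged stool. The seat is a 332×270×35 mm slab whose top surface is at z = 438 mm; four square legs, each 36×36 mm in cross-section, run from the floor (z = 0) to the underside of the seat, each flush with a corner of the seat.


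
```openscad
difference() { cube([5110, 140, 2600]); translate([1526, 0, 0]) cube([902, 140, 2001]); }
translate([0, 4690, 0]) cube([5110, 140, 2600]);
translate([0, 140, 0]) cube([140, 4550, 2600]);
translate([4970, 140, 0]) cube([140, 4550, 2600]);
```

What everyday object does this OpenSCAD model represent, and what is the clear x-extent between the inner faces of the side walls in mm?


A single room. The interior width is 4830 mm.

Four walls enclosing a rectangle with a door in the front wall — a room. Outside width 5110 minus two 140 mm walls gives 4830 mm.


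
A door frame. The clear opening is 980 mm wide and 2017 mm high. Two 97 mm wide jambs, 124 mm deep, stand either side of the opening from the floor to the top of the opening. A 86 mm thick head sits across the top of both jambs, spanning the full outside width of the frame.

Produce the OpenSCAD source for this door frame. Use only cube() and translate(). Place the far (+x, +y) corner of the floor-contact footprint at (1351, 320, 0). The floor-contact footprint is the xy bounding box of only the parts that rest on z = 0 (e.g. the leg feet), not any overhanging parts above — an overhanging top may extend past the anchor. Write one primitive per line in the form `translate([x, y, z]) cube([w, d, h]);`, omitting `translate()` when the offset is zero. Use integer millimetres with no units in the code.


translate([177, 196, 0]) cube([97, 124, 2017]);
translate([1254, 196, 0]) cube([97, 124, 2017]);
translate([177, 196, 2017]) cube([1174, 124, 86]);


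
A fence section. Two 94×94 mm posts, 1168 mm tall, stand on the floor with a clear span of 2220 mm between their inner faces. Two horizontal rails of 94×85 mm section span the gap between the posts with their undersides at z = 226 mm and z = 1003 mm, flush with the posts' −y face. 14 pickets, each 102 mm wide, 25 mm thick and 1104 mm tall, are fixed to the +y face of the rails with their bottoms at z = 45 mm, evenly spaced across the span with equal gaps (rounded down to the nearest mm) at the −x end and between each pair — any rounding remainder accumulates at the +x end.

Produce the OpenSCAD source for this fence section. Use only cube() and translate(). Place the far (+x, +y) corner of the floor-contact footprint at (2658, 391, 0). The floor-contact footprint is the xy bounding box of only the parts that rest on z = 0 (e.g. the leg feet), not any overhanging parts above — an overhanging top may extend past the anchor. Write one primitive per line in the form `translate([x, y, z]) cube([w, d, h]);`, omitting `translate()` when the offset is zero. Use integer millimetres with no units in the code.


translate([250, 297, 0]) cube([94, 94, 1168]);
translate([2564, 297, 0]) cube([94, 94, 1168]);
translate([344, 297, 226]) cube([2220, 94, 85]);
translate([344, 297, 1003]) cube([2220, 94, 85]);
translate([396, 391, 45]) cube([102, 25, 1104]);
translate([550, 391, 45]) cube([102, 25, 1104]);
translate([704, 391, 45]) cube([102, 25, 1104]);
translate([858, 391, 45]) cube([102, 25, 1104]);
translate([1012, 391, 45]) cube([102, 25, 1104]);
translate([1166, 391, 45]) cube([102, 25, 1104]);
translate([1320, 391, 45]) cube([102, 25, 1104]);
translate([1474, 391, 45]) cube([102, 25, 1104]);
translate([1628, 391, 45]) cube([102, 25, 1104]);
translate([1782, 391, 45]) cube([102, 25, 1104]);
translate([1936, 391, 45]) cube([102, 25, 1104]);
translate([2090, 391, 45]) cube([102, 25, 1104]);
translate([2244, 391, 45]) cube([102, 25, 1104]);
translate([2398, 391, 45]) cube([102, 25, 1104]);


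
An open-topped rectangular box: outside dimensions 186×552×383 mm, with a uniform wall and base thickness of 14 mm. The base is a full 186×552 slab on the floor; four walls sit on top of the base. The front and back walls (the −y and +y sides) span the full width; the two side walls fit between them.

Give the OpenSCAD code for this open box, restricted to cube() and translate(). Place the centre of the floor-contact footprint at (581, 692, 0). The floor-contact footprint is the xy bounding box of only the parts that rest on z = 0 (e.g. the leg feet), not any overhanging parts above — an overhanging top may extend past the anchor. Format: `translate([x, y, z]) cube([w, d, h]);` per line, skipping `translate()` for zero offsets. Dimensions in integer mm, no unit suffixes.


translate([488, 416, 0]) cube([186, 552, 14]);
translate([488, 416, 14]) cube([186, 14, 369]);
translate([488, 954, 14]) cube([186, 14, 369]);
translate([488, 430, 14]) cube([14, 524, 369]);
translate([660, 430, 14]) cube([14, 524, 369]);


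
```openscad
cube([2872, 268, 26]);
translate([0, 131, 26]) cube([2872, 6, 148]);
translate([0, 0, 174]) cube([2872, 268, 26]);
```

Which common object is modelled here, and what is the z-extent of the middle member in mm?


An I-beam. The web height is 148 mm.

Two wide flanges with a thin centred web — an I-beam. Overall 200 mm minus two 26 mm flanges gives a web of 200 − 2·26 = 148 mm.


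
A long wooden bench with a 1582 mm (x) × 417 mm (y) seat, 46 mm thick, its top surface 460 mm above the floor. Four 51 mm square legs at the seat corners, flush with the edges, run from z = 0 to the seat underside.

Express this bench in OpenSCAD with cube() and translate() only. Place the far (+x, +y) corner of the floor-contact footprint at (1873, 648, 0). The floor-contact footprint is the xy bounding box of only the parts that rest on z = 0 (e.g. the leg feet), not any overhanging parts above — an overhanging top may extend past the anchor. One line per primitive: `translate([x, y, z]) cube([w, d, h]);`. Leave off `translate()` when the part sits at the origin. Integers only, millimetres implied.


translate([291, 231, 414]) cube([1582, 417, 46]);
translate([291, 231, 0]) cube([51, 51, 414]);
translate([291, 597, 0]) cube([51, 51, 414]);
translate([1822, 231, 0]) cube([51, 51, 414]);
translate([1822, 597, 0]) cube([51, 51, 414]);


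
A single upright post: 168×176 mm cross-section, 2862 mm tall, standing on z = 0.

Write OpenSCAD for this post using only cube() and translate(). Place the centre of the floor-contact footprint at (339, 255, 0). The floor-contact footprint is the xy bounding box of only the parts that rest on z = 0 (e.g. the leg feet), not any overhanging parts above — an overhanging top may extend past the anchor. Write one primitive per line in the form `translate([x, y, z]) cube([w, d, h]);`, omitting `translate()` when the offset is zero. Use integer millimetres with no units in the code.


translate([255, 167, 0]) cube([168, 176, 2862]);


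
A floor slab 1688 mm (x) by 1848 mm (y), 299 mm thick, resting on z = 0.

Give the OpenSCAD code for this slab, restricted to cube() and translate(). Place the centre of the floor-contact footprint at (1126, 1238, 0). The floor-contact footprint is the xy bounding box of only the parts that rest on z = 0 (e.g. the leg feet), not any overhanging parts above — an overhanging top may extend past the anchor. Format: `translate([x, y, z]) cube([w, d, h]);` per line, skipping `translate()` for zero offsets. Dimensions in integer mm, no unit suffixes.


translate([282, 314, 0]) cube([1688, 1848, 299]);


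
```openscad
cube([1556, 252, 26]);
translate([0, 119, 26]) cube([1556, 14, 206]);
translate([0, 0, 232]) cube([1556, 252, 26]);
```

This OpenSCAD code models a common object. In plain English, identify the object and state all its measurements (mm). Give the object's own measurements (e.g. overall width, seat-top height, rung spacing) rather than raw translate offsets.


An I-beam lying along x, 1556 mm long. Overall section height 258 mm. Two flanges 252 mm wide (y) and 26 mm thick, one on the floor and one at the top; a web 14 mm thick runs between them, centred on the flange width.


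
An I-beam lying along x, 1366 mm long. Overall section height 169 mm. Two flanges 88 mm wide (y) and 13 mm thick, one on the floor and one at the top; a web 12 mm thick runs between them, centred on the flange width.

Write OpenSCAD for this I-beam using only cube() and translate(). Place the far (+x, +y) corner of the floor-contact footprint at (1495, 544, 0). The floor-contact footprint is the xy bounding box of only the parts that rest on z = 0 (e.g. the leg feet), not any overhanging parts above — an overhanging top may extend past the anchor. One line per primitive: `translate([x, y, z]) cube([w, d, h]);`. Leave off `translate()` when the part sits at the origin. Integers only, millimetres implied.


translate([129, 456, 0]) cube([1366, 88, 13]);
translate([129, 494, 13]) cube([1366, 12, 143]);
translate([129, 456, 156]) cube([1366, 88, 13]);


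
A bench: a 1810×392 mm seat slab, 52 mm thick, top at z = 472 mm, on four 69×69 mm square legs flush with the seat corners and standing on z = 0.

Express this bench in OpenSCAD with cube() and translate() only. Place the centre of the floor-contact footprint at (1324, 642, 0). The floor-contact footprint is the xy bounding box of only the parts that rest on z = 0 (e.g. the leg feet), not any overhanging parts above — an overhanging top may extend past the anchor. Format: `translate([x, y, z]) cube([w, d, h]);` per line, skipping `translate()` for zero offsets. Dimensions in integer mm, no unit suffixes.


translate([419, 446, 420]) cube([1810, 392, 52]);
translate([419, 446, 0]) cube([69, 69, 420]);
translate([419, 769, 0]) cube([69, 69, 420]);
translate([2160, 446, 0]) cube([69, 69, 420]);
translate([2160, 769, 0]) cube([69, 69, 420]);


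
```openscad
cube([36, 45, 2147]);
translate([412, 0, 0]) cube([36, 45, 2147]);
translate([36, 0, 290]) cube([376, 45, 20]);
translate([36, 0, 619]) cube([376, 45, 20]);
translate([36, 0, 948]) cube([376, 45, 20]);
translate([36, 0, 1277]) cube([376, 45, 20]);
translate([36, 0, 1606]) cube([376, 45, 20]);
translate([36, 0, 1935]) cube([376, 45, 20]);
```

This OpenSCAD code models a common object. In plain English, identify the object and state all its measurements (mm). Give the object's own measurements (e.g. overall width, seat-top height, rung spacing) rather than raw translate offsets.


A straight ladder. Two 36×45 mm vertical rails, 2147 mm tall, stand 448 mm apart (outside-to-outside) with their front faces coplanar on the −y side. 6 rungs, each 45 mm deep and 20 mm tall, span between the inner faces of the rails, front faces flush with the rails. The lowest rung's underside is at z = 290 mm and rungs are spaced 329 mm apart (underside to underside).


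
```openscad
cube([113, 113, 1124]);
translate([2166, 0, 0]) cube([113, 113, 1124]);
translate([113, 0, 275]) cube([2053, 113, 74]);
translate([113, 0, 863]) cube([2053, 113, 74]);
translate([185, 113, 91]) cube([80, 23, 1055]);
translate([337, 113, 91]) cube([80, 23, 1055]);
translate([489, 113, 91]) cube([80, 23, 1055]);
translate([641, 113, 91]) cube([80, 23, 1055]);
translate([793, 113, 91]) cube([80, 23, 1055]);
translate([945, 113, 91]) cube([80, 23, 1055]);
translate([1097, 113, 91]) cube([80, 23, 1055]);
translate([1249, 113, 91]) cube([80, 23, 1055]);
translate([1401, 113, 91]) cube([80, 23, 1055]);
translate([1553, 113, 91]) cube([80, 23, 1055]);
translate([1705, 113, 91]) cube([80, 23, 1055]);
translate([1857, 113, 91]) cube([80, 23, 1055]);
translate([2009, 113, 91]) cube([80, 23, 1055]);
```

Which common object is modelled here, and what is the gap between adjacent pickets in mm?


A fence section. The picket gap is 72 mm.

Two posts, two rails, 13 pickets — a fence section. Span 2053 mm holds 13 pickets of 80 mm with 14 equal gaps: ⌊(2053 − 13·80) / 14⌋ = 72 mm.


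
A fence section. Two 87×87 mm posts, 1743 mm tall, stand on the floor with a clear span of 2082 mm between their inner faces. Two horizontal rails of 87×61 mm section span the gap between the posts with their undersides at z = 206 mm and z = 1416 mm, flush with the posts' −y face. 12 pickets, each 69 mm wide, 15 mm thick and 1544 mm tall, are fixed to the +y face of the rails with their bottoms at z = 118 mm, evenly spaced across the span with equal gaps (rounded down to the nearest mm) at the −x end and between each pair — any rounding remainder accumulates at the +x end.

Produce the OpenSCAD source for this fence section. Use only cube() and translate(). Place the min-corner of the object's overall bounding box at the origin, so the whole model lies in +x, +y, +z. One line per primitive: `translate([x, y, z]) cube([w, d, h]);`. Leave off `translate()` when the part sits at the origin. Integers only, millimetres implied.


cube([87, 87, 1743]);
translate([2169, 0, 0]) cube([87, 87, 1743]);
translate([87, 0, 206]) cube([2082, 87, 61]);
translate([87, 0, 1416]) cube([2082, 87, 61]);
translate([183, 87, 118]) cube([69, 15, 1544]);
translate([348, 87, 118]) cube([69, 15, 1544]);
translate([513, 87, 118]) cube([69, 15, 1544]);
translate([678, 87, 118]) cube([69, 15, 1544]);
translate([843, 87, 118]) cube([69, 15, 1544]);
translate([1008, 87, 118]) cube([69, 15, 1544]);
translate([1173, 87, 118]) cube([69, 15, 1544]);
translate([1338, 87, 118]) cube([69, 15, 1544]);
translate([1503, 87, 118]) cube([69, 15, 1544]);
translate([1668, 87, 118]) cube([69, 15, 1544]);
translate([1833, 87, 118]) cube([69, 15, 1544]);
translate([1998, 87, 118]) cube([69, 15, 1544]);


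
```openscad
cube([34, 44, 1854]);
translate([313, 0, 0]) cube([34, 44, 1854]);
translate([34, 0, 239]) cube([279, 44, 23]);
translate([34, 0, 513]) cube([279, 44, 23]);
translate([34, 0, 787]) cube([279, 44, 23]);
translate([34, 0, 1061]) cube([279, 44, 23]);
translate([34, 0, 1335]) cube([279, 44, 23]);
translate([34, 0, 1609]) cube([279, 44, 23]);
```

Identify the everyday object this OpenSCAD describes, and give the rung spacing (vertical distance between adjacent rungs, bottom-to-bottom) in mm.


A ladder. The rung spacing is 274 mm.

Two tall 34×44 posts with 6 short bars between them — a ladder. Adjacent rungs sit at z = 239 and z = 513, so the spacing is 513 − 239 = 274 mm.


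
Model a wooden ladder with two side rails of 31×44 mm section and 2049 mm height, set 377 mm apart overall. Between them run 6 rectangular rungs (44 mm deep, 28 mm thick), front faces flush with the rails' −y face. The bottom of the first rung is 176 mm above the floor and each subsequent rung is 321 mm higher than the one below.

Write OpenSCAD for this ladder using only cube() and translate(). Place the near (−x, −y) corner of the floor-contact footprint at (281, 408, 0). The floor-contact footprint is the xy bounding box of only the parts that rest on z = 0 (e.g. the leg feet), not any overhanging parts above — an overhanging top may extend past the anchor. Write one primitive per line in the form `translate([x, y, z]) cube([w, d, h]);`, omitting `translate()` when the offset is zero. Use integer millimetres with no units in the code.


translate([281, 408, 0]) cube([31, 44, 2049]);
translate([627, 408, 0]) cube([31, 44, 2049]);
translate([312, 408, 176]) cube([315, 44, 28]);
translate([312, 408, 497]) cube([315, 44, 28]);
translate([312, 408, 818]) cube([315, 44, 28]);
translate([312, 408, 1139]) cube([315, 44, 28]);
translate([312, 408, 1460]) cube([315, 44, 28]);
translate([312, 408, 1781]) cube([315, 44, 28]);


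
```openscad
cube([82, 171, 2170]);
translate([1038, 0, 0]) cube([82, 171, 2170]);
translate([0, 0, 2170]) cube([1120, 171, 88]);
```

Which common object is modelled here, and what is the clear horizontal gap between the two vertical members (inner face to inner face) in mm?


A door frame. The clear opening width is 956 mm.

Two 2170 mm tall posts with a header on top — a door frame. The left jamb is 82 mm wide at x = 0; the right jamb starts at x = 1038. The clear opening is 1038 − 82 = 956 mm.


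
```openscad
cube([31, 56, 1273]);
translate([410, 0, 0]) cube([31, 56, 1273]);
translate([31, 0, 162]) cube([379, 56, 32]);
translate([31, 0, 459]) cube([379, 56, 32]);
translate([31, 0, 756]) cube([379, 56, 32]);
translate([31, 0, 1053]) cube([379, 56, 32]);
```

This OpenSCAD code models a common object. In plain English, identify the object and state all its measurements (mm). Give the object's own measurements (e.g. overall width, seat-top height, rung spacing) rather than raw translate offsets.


A straight ladder. Two 31×56 mm vertical rails, 1273 mm tall, stand 441 mm apart (outside-to-outside) with their front faces coplanar on the −y side. 4 rungs, each 56 mm deep and 32 mm tall, span between the inner faces of the rails, front faces flush with the rails. The lowest rung's underside is at z = 162 mm and rungs are spaced 297 mm apart (underside to underside).


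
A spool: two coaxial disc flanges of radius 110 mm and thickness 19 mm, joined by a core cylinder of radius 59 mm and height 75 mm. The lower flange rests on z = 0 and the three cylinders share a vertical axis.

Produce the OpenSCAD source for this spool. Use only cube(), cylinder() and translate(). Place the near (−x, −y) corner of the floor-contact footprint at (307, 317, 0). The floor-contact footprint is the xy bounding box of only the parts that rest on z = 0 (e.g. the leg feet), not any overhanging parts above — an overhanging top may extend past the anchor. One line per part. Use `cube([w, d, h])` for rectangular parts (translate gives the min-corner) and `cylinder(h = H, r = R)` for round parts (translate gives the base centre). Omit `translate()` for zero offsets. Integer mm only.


translate([417, 427, 0]) cylinder(h = 19, r = 110);
translate([417, 427, 19]) cylinder(h = 75, r = 59);
translate([417, 427, 94]) cylinder(h = 19, r = 110);


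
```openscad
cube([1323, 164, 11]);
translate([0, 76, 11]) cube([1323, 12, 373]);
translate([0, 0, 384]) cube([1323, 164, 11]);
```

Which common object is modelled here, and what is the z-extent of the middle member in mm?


An I-beam. The web height is 373 mm.

Two wide flanges with a thin centred web — an I-beam. Overall 395 mm minus two 11 mm flanges gives a web of 395 − 2·11 = 373 mm.


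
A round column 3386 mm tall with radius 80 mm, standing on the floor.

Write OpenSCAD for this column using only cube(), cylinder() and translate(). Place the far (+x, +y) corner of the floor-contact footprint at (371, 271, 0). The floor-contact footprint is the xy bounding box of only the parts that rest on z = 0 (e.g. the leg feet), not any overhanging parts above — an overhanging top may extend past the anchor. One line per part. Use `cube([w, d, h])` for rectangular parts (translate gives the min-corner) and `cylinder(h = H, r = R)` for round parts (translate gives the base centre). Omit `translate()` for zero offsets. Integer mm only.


translate([291, 191, 0]) cylinder(h = 3386, r = 80);


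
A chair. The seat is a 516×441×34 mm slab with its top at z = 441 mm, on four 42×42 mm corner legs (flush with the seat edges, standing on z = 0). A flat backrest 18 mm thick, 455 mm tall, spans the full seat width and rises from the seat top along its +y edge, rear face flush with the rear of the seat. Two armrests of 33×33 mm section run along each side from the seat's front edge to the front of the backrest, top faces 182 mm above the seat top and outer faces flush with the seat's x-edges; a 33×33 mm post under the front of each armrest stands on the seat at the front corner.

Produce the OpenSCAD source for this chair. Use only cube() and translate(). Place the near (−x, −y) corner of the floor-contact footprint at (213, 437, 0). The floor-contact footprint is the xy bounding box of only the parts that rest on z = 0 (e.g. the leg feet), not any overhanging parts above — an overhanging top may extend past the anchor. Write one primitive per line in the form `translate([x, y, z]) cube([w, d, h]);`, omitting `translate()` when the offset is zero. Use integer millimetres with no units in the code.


translate([213, 437, 407]) cube([516, 441, 34]);
translate([213, 437, 0]) cube([42, 42, 407]);
translate([687, 437, 0]) cube([42, 42, 407]);
translate([213, 836, 0]) cube([42, 42, 407]);
translate([687, 836, 0]) cube([42, 42, 407]);
translate([213, 860, 441]) cube([516, 18, 455]);
translate([213, 437, 590]) cube([33, 423, 33]);
translate([696, 437, 590]) cube([33, 423, 33]);
translate([213, 437, 441]) cube([33, 33, 149]);
translate([696, 437, 441]) cube([33, 33, 149]);


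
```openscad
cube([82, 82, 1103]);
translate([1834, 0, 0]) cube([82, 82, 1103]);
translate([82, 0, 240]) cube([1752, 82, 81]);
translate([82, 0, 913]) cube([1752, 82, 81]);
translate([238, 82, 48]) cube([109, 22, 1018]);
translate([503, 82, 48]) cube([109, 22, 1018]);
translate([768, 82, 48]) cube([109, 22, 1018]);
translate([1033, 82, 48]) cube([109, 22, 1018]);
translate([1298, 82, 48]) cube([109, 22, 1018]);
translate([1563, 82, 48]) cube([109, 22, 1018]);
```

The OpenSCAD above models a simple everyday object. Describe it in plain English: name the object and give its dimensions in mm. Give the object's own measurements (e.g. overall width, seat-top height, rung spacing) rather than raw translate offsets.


A fence section. Two 82×82 mm posts, 1103 mm tall, stand on the floor with a clear span of 1752 mm between their inner faces. Two horizontal rails of 82×81 mm section span the gap between the posts with their undersides at z = 240 mm and z = 913 mm, flush with the posts' −y face. 6 pickets, each 109 mm wide, 22 mm thick and 1018 mm tall, are fixed to the +y face of the rails with their bottoms at z = 48 mm, spaced across the span with a 156 mm gap after the −x post and between neighbouring pickets, with 162 mm left before the +x post.


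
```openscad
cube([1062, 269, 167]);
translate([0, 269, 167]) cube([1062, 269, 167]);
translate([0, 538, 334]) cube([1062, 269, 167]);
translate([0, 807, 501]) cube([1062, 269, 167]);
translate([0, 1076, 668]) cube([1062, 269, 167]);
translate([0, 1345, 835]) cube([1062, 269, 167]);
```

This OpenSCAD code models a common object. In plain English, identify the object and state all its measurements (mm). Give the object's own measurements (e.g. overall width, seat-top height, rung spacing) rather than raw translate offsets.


A straight staircase of 6 solid steps. Each step is 1062 mm wide (x), 269 mm deep (y, the going) and 167 mm tall (the rise). The first step rests on the floor; each subsequent step sits one going further in +y and one rise higher in +z, directly behind and above the previous step with no overlap.


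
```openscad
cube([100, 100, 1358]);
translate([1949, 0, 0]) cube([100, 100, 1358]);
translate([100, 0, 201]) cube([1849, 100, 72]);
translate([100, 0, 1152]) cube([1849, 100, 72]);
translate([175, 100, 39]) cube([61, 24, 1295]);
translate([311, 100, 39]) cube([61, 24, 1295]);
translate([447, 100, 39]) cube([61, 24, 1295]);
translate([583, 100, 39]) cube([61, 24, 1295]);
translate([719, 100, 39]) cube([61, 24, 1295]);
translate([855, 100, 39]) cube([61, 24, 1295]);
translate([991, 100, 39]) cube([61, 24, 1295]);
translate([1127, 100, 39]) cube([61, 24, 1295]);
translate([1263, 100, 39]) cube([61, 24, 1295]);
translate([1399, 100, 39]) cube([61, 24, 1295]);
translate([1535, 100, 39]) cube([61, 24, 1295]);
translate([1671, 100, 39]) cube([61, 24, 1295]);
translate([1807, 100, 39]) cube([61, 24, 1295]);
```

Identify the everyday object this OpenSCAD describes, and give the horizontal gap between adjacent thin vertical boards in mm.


A fence section. The picket gap is 75 mm.

Two posts, two rails, 13 pickets — a fence section. Span 1849 mm holds 13 pickets of 61 mm with 14 equal gaps: ⌊(1849 − 13·61) / 14⌋ = 75 mm.


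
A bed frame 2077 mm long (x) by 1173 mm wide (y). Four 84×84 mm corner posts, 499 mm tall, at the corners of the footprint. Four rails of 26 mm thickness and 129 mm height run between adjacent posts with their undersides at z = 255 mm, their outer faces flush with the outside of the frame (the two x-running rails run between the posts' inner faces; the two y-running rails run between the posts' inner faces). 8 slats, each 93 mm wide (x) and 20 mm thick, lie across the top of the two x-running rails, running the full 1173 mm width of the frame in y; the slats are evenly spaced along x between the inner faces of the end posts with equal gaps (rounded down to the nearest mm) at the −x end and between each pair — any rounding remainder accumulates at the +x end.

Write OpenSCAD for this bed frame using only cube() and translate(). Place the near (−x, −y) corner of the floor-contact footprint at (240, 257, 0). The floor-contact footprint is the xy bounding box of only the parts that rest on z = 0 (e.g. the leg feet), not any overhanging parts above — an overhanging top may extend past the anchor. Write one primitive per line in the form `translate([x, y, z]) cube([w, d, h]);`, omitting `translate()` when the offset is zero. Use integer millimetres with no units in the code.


// slat z = rail_z + rail_h = 255 + 129 = 384
// slat gap = ⌊(1909 − 8·93) / 9⌋ = 129
translate([240, 257, 0]) cube([84, 84, 499]);
translate([240, 1346, 0]) cube([84, 84, 499]);
translate([2233, 257, 0]) cube([84, 84, 499]);
translate([2233, 1346, 0]) cube([84, 84, 499]);
translate([324, 257, 255]) cube([1909, 26, 129]);
translate([324, 1404, 255]) cube([1909, 26, 129]);
translate([240, 341, 255]) cube([26, 1005, 129]);
translate([2291, 341, 255]) cube([26, 1005, 129]);
translate([453, 257, 384]) cube([93, 1173, 20]);
translate([675, 257, 384]) cube([93, 1173, 20]);
translate([897, 257, 384]) cube([93, 1173, 20]);
translate([1119, 257, 384]) cube([93, 1173, 20]);
translate([1341, 257, 384]) cube([93, 1173, 20]);
translate([1563, 257, 384]) cube([93, 1173, 20]);
translate([1785, 257, 384]) cube([93, 1173, 20]);
translate([2007, 257, 384]) cube([93, 1173, 20]);


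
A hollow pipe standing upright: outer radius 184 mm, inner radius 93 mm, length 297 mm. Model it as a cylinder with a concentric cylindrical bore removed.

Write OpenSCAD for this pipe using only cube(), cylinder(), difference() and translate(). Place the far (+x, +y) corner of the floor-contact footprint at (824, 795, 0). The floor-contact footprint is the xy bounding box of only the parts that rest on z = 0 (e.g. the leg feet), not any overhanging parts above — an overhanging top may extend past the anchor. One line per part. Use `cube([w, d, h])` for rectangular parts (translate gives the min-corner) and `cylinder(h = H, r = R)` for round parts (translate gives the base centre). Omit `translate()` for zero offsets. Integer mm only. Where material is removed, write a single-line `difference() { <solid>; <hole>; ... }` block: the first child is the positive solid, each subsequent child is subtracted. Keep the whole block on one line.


difference() { translate([640, 611, 0]) cylinder(h = 297, r = 184); translate([640, 611, 0]) cylinder(h = 297, r = 93); }


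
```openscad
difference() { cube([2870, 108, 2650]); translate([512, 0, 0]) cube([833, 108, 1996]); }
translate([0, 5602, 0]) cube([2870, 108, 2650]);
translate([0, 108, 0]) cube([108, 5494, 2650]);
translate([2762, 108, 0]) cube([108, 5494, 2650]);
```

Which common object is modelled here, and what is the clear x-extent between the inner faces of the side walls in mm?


A single room. The interior width is 2654 mm.

Four walls enclosing a rectangle with a door in the front wall — a room. Outside width 2870 minus two 108 mm walls gives 2654 mm.


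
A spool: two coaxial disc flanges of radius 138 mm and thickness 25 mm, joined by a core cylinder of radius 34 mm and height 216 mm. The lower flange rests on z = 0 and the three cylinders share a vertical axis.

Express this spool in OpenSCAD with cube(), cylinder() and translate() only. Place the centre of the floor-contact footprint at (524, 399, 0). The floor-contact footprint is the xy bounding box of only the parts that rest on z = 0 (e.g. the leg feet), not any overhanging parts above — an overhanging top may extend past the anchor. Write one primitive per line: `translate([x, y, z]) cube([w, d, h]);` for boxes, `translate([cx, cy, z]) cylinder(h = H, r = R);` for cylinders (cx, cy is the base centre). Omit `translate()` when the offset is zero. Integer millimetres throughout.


translate([524, 399, 0]) cylinder(h = 25, r = 138);
translate([524, 399, 25]) cylinder(h = 216, r = 34);
translate([524, 399, 241]) cylinder(h = 25, r = 138);


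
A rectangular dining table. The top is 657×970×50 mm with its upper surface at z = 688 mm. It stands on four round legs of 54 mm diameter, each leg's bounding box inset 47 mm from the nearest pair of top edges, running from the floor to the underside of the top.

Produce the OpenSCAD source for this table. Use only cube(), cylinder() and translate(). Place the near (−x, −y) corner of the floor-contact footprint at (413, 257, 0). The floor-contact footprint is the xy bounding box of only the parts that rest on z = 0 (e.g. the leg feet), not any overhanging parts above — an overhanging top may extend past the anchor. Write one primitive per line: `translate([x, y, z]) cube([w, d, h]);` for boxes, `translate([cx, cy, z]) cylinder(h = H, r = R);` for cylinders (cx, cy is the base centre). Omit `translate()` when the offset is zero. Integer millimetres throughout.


// leg_h = 688 - 50 = 638
translate([366, 210, 638]) cube([657, 970, 50]);
translate([440, 284, 0]) cylinder(h = 638, r = 27);
translate([949, 284, 0]) cylinder(h = 638, r = 27);
translate([440, 1106, 0]) cylinder(h = 638, r = 27);
translate([949, 1106, 0]) cylinder(h = 638, r = 27);


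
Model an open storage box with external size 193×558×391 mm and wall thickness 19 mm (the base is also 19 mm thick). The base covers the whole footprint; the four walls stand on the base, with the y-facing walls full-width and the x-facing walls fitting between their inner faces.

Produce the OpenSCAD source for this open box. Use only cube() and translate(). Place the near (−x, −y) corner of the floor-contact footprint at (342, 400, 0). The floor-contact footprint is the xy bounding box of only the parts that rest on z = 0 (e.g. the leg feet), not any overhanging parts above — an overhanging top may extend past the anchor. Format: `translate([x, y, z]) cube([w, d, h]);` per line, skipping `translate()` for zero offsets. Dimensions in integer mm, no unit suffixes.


translate([342, 400, 0]) cube([193, 558, 19]);
translate([342, 400, 19]) cube([193, 19, 372]);
translate([342, 939, 19]) cube([193, 19, 372]);
translate([342, 419, 19]) cube([19, 520, 372]);
translate([516, 419, 19]) cube([19, 520, 372]);


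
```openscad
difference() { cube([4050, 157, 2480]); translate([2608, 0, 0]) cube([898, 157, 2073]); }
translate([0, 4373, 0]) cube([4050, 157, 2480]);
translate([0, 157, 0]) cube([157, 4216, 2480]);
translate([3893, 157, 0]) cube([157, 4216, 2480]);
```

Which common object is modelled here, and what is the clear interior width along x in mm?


A single room. The interior width is 3736 mm.

Four walls enclosing a rectangle with a door in the front wall — a room. Outside width 4050 minus two 157 mm walls gives 3736 mm.


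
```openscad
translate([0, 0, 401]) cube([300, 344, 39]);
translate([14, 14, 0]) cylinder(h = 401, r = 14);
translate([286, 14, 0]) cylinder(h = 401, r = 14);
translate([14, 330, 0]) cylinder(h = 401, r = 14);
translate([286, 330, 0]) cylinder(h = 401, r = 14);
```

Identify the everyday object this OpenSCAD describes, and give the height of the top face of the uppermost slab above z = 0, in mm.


A stool. The seat height is 440 mm.

A 300×344×39 slab at z = 401 on four corner cylinders — a stool. The seat top is 401 + 39 = 440 mm.


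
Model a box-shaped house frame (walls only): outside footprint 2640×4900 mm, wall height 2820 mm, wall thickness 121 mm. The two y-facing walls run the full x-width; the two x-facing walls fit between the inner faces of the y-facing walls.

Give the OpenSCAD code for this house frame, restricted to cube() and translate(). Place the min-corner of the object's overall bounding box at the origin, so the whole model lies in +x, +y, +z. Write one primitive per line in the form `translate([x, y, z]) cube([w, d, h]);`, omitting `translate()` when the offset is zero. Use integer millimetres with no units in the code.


cube([2640, 121, 2820]);
translate([0, 4779, 0]) cube([2640, 121, 2820]);
translate([0, 121, 0]) cube([121, 4658, 2820]);
translate([2519, 121, 0]) cube([121, 4658, 2820]);
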